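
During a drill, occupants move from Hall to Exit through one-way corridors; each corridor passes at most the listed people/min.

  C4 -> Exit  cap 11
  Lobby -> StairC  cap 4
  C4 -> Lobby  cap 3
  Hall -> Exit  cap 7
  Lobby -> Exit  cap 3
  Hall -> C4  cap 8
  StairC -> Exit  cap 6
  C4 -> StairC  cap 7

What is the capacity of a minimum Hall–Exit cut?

Augment Hall→Exit: bottleneck 7, flow now 7.
Augment Hall→C4→Exit: bottleneck 8, flow now 15.
No augmenting path remains; maximum flow = 15.
By max-flow min-cut, the minimum cut capacity equals the max flow.
In the residual graph, reachable from Hall: {Hall}.
Min-cut edges: Hall→C4 (8), Hall→Exit (7); capacity 8 + 7 = 15.

15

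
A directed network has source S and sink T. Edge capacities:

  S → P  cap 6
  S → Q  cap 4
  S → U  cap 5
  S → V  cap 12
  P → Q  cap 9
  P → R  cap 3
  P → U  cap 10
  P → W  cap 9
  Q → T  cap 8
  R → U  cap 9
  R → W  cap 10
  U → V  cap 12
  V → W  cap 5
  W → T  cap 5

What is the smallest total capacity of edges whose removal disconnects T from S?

13

Augment S→Q→T: bottleneck 4, flow now 4.
Augment S→P→Q→T: bottleneck 4, flow now 8.
Augment S→P→W→T: bottleneck 2, flow now 10.
Augment S→V→W→T: bottleneck 3, flow now 13.
No augmenting path remains; maximum flow = 13.
By max-flow min-cut, the minimum cut capacity equals the max flow.
In the residual graph, reachable from S: {S, P, Q, R, U, V, W}.
Min-cut edges: Q→T (8), W→T (5); capacity 8 + 5 = 13.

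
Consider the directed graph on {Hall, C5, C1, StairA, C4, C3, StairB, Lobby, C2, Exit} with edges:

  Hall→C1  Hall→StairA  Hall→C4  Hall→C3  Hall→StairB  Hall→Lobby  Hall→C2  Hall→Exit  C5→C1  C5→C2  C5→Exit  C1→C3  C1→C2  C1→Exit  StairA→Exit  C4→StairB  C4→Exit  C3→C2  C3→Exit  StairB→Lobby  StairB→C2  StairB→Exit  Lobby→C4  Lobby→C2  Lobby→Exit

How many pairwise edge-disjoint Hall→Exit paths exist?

Assign every edge capacity 1; by Menger, the answer equals the max flow.
Path Hall→Exit (+1); total 1.
Path Hall→C1→Exit (+1); total 2.
Path Hall→StairA→Exit (+1); total 3.
Path Hall→C4→Exit (+1); total 4.
Path Hall→C3→Exit (+1); total 5.
Path Hall→StairB→Exit (+1); total 6.
Path Hall→Lobby→Exit (+1); total 7.
No residual Hall→Exit path; max flow = 7.
Certifying cut of size 7: {Hall→C1, Hall→C3, Hall→C4, Hall→Exit, Hall→Lobby, Hall→StairA, Hall→StairB}.

7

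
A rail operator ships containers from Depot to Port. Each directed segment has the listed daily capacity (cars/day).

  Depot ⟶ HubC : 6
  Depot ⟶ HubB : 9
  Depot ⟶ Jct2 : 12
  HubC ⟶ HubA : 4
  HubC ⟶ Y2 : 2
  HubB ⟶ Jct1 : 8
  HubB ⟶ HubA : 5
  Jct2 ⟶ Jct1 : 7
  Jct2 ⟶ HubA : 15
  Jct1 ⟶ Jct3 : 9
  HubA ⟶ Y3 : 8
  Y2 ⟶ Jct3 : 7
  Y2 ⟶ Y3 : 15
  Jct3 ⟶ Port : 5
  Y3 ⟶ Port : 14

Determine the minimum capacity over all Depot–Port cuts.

Augment Depot→HubC→HubA→Y3→Port: bottleneck 4, flow now 4.
Augment Depot→HubC→Y2→Jct3→Port: bottleneck 2, flow now 6.
Augment Depot→HubB→Jct1→Jct3→Port: bottleneck 3, flow now 9.
Augment Depot→HubB→HubA→Y3→Port: bottleneck 4, flow now 13.
Augment Depot→HubB→Jct1→Jct3→Y2→Y3→Port: bottleneck 2, flow now 15. (uses reverse residual edge)
No augmenting path remains; maximum flow = 15.
By max-flow min-cut, the minimum cut capacity equals the max flow.
In the residual graph, reachable from Depot: {Depot, HubC, HubB, Jct2, Jct1, HubA, Jct3}.
Min-cut edges: HubC→Y2 (2), HubA→Y3 (8), Jct3→Port (5); capacity 2 + 8 + 5 = 15.

15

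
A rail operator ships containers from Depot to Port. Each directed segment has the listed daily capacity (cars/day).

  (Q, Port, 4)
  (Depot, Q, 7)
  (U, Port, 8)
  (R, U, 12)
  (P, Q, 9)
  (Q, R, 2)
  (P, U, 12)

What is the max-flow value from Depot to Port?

6

Augment Depot→Q→Port: bottleneck 4, flow now 4.
Augment Depot→Q→R→U→Port: bottleneck 2, flow now 6.
No augmenting path remains; maximum flow = 6.
In the residual graph, reachable from Depot: {Depot, Q}.
Min-cut edges: Q→R (2), Q→Port (4); capacity 2 + 4 = 6.
This cut is saturated, so no flow can exceed 6.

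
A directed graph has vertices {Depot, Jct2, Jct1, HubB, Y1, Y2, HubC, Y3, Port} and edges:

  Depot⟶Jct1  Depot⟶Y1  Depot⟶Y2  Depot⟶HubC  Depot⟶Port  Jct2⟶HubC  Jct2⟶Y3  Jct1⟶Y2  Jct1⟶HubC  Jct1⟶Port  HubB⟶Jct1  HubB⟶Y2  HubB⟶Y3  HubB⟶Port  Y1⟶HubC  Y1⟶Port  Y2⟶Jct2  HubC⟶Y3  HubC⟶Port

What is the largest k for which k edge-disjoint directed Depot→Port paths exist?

4

Assign every edge capacity 1; by Menger, the answer equals the max flow.
Path Depot→Port (+1); total 1.
Path Depot→Jct1→Port (+1); total 2.
Path Depot→Y1→Port (+1); total 3.
Path Depot→HubC→Port (+1); total 4.
No residual Depot→Port path; max flow = 4.
Certifying cut of size 4: {Depot→Jct1, Depot→Port, Depot→Y1, HubC→Port}.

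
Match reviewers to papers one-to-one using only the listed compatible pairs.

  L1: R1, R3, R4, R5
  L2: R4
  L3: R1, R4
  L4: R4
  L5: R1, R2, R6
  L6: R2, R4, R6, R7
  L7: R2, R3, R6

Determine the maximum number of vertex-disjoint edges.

Unit-capacity flow: source→left, listed edges, right→sink; max matching = max flow.
Augmenting path L1→R1 (+1); matched 1.
Augmenting path L2→R4 (+1); matched 2.
Augmenting path L5→R2 (+1); matched 3.
Augmenting path L6→R6 (+1); matched 4.
Augmenting path L7→R3 (+1); matched 5.
Augmenting path L3→R1→L1→R5 (+1); matched 6.
No augmenting path remains; maximum matching = 6.
König certificate: {L1, L3, L5, L6, L7, R4} is a vertex cover of size 6 (every listed pair touches it), so no matching can be larger.

6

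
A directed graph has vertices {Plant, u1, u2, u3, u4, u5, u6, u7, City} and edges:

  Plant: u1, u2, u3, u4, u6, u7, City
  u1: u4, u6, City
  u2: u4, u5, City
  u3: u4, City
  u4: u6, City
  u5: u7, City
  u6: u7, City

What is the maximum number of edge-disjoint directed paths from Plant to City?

Assign every edge capacity 1; by Menger, the answer equals the max flow.
Path Plant→City (+1); total 1.
Path Plant→u1→City (+1); total 2.
Path Plant→u2→City (+1); total 3.
Path Plant→u3→City (+1); total 4.
Path Plant→u4→City (+1); total 5.
Path Plant→u6→City (+1); total 6.
No residual Plant→City path; max flow = 6.
Certifying cut of size 6: {Plant→City, Plant→u1, Plant→u2, Plant→u3, Plant→u4, Plant→u6}.

6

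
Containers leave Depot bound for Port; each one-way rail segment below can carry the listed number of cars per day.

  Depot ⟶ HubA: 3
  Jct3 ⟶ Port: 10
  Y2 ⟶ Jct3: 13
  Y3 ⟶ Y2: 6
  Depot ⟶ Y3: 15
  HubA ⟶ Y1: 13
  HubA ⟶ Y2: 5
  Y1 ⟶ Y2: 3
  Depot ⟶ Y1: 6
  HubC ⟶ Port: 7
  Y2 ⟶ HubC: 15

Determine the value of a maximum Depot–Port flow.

Augment Depot→HubA→Y2→Jct3→Port: bottleneck 3, flow now 3.
Augment Depot→Y1→Y2→Jct3→Port: bottleneck 3, flow now 6.
Augment Depot→Y3→Y2→Jct3→Port: bottleneck 4, flow now 10.
Augment Depot→Y3→Y2→HubC→Port: bottleneck 2, flow now 12.
No augmenting path remains; maximum flow = 12.
In the residual graph, reachable from Depot: {Depot, Y1, Y3}.
Min-cut edges: Depot→HubA (3), Y1→Y2 (3), Y3→Y2 (6); capacity 3 + 3 + 6 = 12.
This cut is saturated, so no flow can exceed 12.

12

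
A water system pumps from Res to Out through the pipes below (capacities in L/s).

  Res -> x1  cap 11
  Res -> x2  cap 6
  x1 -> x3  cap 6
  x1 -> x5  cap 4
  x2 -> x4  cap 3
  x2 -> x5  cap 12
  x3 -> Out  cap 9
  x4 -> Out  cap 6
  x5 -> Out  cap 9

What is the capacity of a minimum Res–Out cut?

Augment Res→x1→x3→Out: bottleneck 6, flow now 6.
Augment Res→x1→x5→Out: bottleneck 4, flow now 10.
Augment Res→x2→x4→Out: bottleneck 3, flow now 13.
Augment Res→x2→x5→Out: bottleneck 3, flow now 16.
No augmenting path remains; maximum flow = 16.
By max-flow min-cut, the minimum cut capacity equals the max flow.
In the residual graph, reachable from Res: {Res, x1}.
Min-cut edges: Res→x2 (6), x1→x3 (6), x1→x5 (4); capacity 6 + 6 + 4 = 16.

16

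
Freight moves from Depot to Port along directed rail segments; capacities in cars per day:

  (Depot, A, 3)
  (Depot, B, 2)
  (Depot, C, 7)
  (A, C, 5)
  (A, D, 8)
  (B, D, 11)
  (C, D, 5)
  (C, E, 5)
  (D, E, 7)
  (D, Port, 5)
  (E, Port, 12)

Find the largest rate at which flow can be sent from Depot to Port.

Augment Depot→A→D→Port: bottleneck 3, flow now 3.
Augment Depot→B→D→Port: bottleneck 2, flow now 5.
Augment Depot→C→E→Port: bottleneck 5, flow now 10.
Augment Depot→C→D→E→Port: bottleneck 2, flow now 12.
No augmenting path remains; maximum flow = 12.
In the residual graph, reachable from Depot: {Depot}.
Min-cut edges: Depot→A (3), Depot→B (2), Depot→C (7); capacity 3 + 2 + 7 = 12.
This cut is saturated, so no flow can exceed 12.

12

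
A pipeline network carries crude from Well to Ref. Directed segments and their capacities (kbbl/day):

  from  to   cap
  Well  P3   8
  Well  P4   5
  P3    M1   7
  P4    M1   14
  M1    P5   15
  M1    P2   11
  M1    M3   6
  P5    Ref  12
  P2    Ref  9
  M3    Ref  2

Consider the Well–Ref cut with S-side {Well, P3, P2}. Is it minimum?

No — its capacity is 21, but the minimum cut has capacity 12.

Given cut capacity: 5 + 7 + 9 = 21.
Augment Well→P3→M1→P5→Ref: bottleneck 7, flow now 7.
Augment Well→P4→M1→P5→Ref: bottleneck 5, flow now 12.
No augmenting path remains; maximum flow = 12.
In the residual graph, reachable from Well: {Well, P3}.
Min-cut edges: Well→P4 (5), P3→M1 (7); capacity 5 + 7 = 12.
Cut capacity 21 exceeds the max flow 12, so it is not minimum.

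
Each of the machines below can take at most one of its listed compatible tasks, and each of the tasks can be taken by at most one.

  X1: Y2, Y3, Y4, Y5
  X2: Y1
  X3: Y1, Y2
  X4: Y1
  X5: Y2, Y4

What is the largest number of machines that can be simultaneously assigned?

4

Unit-capacity flow: source→left, listed edges, right→sink; max matching = max flow.
Augmenting path X1→Y2 (+1); matched 1.
Augmenting path X2→Y1 (+1); matched 2.
Augmenting path X5→Y4 (+1); matched 3.
Augmenting path X3→Y2→X1→Y3 (+1); matched 4.
No augmenting path remains; maximum matching = 4.
König certificate: {X1, X3, X5, Y1} is a vertex cover of size 4 (every listed pair touches it), so no matching can be larger.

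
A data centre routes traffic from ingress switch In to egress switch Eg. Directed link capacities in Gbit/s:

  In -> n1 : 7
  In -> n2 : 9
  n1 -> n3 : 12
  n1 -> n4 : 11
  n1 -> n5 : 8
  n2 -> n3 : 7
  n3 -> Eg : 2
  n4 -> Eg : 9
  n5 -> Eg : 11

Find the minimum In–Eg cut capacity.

9

Augment In→n1→n3→Eg: bottleneck 2, flow now 2.
Augment In→n1→n4→Eg: bottleneck 5, flow now 7.
Augment In→n2→n3→n1→n4→Eg: bottleneck 2, flow now 9. (uses reverse residual edge)
No augmenting path remains; maximum flow = 9.
By max-flow min-cut, the minimum cut capacity equals the max flow.
In the residual graph, reachable from In: {In, n2, n3}.
Min-cut edges: In→n1 (7), n3→Eg (2); capacity 7 + 2 = 9.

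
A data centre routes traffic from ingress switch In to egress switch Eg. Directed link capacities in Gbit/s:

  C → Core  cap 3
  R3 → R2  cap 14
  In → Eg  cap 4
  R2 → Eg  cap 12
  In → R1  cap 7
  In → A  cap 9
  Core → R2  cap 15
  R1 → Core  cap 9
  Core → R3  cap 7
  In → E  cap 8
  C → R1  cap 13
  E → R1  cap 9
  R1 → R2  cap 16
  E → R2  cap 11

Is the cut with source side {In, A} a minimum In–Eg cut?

No — its capacity is 19, but the minimum cut has capacity 16.

Given cut capacity: 8 + 7 + 4 = 19.
Augment In→Eg: bottleneck 4, flow now 4.
Augment In→E→R2→Eg: bottleneck 8, flow now 12.
Augment In→R1→R2→Eg: bottleneck 4, flow now 16.
No augmenting path remains; maximum flow = 16.
In the residual graph, reachable from In: {In, E, R1, Core, R3, R2, A}.
Min-cut edges: In→Eg (4), R2→Eg (12); capacity 4 + 12 = 16.
Cut capacity 19 exceeds the max flow 16, so it is not minimum.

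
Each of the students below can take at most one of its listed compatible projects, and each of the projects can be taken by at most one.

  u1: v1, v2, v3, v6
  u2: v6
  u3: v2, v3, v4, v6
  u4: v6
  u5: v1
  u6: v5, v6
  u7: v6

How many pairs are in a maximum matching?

5

Unit-capacity flow: source→left, listed edges, right→sink; max matching = max flow.
Augmenting path u1→v1 (+1); matched 1.
Augmenting path u2→v6 (+1); matched 2.
Augmenting path u3→v2 (+1); matched 3.
Augmenting path u6→v5 (+1); matched 4.
Augmenting path u5→v1→u1→v3 (+1); matched 5.
No augmenting path remains; maximum matching = 5.
König certificate: {u1, u3, u5, u6, v6} is a vertex cover of size 5 (every listed pair touches it), so no matching can be larger.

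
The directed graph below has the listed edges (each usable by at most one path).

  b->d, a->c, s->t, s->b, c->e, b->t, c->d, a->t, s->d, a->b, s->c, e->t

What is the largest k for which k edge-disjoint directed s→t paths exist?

Assign every edge capacity 1; by Menger, the answer equals the max flow.
Path s→t (+1); total 1.
Path s→b→t (+1); total 2.
Path s→c→e→t (+1); total 3.
No residual s→t path; max flow = 3.
Certifying cut of size 3: {s→b, s→c, s→t}.

3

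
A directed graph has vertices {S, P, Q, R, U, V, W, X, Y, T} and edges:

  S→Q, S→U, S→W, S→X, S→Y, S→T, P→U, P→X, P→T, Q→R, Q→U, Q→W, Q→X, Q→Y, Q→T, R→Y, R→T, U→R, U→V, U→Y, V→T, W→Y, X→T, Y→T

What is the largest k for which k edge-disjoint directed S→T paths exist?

Assign every edge capacity 1; by Menger, the answer equals the max flow.
Path S→T (+1); total 1.
Path S→Q→T (+1); total 2.
Path S→X→T (+1); total 3.
Path S→Y→T (+1); total 4.
Path S→U→R→T (+1); total 5.
No residual S→T path; max flow = 5.
Certifying cut of size 5: {S→Q, S→T, S→U, S→X, Y→T}.

5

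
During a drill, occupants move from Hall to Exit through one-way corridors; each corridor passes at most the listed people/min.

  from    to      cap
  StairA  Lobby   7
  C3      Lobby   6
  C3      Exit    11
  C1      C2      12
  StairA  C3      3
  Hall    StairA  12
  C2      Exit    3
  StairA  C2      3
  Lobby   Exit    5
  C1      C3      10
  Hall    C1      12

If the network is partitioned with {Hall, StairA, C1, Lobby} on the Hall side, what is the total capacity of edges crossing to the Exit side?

33

Edges leaving {Hall, StairA, C1, Lobby}: StairA→C2 (3), StairA→C3 (3), C1→C2 (12), C1→C3 (10), Lobby→Exit (5).
Cut capacity = 3 + 3 + 12 + 10 + 5 = 33.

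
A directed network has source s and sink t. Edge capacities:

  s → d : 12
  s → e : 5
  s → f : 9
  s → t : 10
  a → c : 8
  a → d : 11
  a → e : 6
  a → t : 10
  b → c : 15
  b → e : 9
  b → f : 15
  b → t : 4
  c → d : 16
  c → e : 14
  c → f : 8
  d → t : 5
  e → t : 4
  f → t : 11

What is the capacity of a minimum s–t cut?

Augment s→t: bottleneck 10, flow now 10.
Augment s→d→t: bottleneck 5, flow now 15.
Augment s→e→t: bottleneck 4, flow now 19.
Augment s→f→t: bottleneck 9, flow now 28.
No augmenting path remains; maximum flow = 28.
By max-flow min-cut, the minimum cut capacity equals the max flow.
In the residual graph, reachable from s: {s, d, e}.
Min-cut edges: s→f (9), s→t (10), d→t (5), e→t (4); capacity 9 + 10 + 5 + 4 = 28.

28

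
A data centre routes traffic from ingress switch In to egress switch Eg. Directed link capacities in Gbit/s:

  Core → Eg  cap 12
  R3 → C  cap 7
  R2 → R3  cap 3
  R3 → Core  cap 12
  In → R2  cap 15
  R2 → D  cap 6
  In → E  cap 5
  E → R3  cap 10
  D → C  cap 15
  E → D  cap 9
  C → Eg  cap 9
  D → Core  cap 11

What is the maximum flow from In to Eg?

Augment In→E→R3→Core→Eg: bottleneck 5, flow now 5.
Augment In→R2→R3→Core→Eg: bottleneck 3, flow now 8.
Augment In→R2→D→Core→Eg: bottleneck 4, flow now 12.
Augment In→R2→D→C→Eg: bottleneck 2, flow now 14.
No augmenting path remains; maximum flow = 14.
In the residual graph, reachable from In: {In, R2}.
Min-cut edges: In→E (5), R2→R3 (3), R2→D (6); capacity 5 + 3 + 6 = 14.
This cut is saturated, so no flow can exceed 14.

14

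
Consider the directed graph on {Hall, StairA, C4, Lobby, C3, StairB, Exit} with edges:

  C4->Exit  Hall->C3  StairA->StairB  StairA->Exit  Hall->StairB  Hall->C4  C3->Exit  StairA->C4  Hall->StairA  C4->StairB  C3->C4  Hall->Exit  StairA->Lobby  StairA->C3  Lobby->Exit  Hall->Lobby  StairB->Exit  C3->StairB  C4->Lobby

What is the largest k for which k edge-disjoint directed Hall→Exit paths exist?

6

Assign every edge capacity 1; by Menger, the answer equals the max flow.
Path Hall→Exit (+1); total 1.
Path Hall→StairA→Exit (+1); total 2.
Path Hall→C4→Exit (+1); total 3.
Path Hall→Lobby→Exit (+1); total 4.
Path Hall→C3→Exit (+1); total 5.
Path Hall→StairB→Exit (+1); total 6.
No residual Hall→Exit path; max flow = 6.
Certifying cut of size 6: {Hall→C3, Hall→C4, Hall→Exit, Hall→Lobby, Hall→StairA, Hall→StairB}.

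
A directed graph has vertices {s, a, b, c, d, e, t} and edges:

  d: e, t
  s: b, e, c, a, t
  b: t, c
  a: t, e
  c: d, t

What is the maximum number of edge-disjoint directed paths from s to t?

Assign every edge capacity 1; by Menger, the answer equals the max flow.
Path s→t (+1); total 1.
Path s→a→t (+1); total 2.
Path s→b→t (+1); total 3.
Path s→c→t (+1); total 4.
No residual s→t path; max flow = 4.
Certifying cut of size 4: {s→a, s→b, s→c, s→t}.

4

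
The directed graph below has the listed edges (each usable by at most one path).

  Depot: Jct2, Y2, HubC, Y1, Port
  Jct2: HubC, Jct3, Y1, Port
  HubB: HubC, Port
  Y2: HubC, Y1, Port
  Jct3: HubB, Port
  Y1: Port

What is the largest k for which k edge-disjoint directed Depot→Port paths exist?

4

Assign every edge capacity 1; by Menger, the answer equals the max flow.
Path Depot→Port (+1); total 1.
Path Depot→Jct2→Port (+1); total 2.
Path Depot→Y2→Port (+1); total 3.
Path Depot→Y1→Port (+1); total 4.
No residual Depot→Port path; max flow = 4.
Certifying cut of size 4: {Depot→Jct2, Depot→Port, Depot→Y1, Depot→Y2}.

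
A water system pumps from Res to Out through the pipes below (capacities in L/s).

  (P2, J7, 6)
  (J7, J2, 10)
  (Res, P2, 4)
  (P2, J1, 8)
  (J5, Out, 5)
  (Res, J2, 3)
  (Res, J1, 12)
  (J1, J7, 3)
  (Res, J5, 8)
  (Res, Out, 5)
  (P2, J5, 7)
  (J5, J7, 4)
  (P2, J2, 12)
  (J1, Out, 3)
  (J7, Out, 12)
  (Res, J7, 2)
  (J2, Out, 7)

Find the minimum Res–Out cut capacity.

28

Augment Res→Out: bottleneck 5, flow now 5.
Augment Res→J5→Out: bottleneck 5, flow now 10.
Augment Res→J1→Out: bottleneck 3, flow now 13.
Augment Res→J7→Out: bottleneck 2, flow now 15.
Augment Res→J2→Out: bottleneck 3, flow now 18.
Augment Res→P2→J7→Out: bottleneck 4, flow now 22.
Augment Res→J5→J7→Out: bottleneck 3, flow now 25.
Augment Res→J1→J7→Out: bottleneck 3, flow now 28.
No augmenting path remains; maximum flow = 28.
By max-flow min-cut, the minimum cut capacity equals the max flow.
In the residual graph, reachable from Res: {Res, J1}.
Min-cut edges: Res→P2 (4), Res→J5 (8), Res→J7 (2), Res→J2 (3), Res→Out (5), J1→J7 (3), J1→Out (3); capacity 4 + 8 + 2 + 3 + 5 + 3 + 3 = 28.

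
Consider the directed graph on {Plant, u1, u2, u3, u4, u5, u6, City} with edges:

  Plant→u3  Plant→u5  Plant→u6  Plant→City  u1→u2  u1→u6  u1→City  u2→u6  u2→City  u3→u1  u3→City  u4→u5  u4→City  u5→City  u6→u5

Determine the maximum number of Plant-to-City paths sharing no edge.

3

Assign every edge capacity 1; by Menger, the answer equals the max flow.
Path Plant→City (+1); total 1.
Path Plant→u3→City (+1); total 2.
Path Plant→u5→City (+1); total 3.
No residual Plant→City path; max flow = 3.
Certifying cut of size 3: {Plant→City, Plant→u3, u5→City}.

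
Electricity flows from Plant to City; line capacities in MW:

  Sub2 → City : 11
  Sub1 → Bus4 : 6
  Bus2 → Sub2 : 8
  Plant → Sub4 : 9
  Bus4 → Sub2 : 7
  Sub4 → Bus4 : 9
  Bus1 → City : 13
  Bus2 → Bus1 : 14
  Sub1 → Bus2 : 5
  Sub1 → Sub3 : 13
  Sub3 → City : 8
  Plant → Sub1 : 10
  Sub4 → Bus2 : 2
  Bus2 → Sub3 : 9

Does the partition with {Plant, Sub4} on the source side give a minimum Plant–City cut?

No — its capacity is 21, but the minimum cut has capacity 19.

Given cut capacity: 10 + 9 + 2 = 21.
Augment Plant→Sub1→Sub3→City: bottleneck 8, flow now 8.
Augment Plant→Sub1→Bus4→Sub2→City: bottleneck 2, flow now 10.
Augment Plant→Sub4→Bus4→Sub2→City: bottleneck 5, flow now 15.
Augment Plant→Sub4→Bus2→Bus1→City: bottleneck 2, flow now 17.
Augment Plant→Sub4→Bus4→Sub1→Bus2→Bus1→City: bottleneck 2, flow now 19. (uses reverse residual edge)
No augmenting path remains; maximum flow = 19.
In the residual graph, reachable from Plant: {Plant}.
Min-cut edges: Plant→Sub1 (10), Plant→Sub4 (9); capacity 10 + 9 = 19.
Cut capacity 21 exceeds the max flow 19, so it is not minimum.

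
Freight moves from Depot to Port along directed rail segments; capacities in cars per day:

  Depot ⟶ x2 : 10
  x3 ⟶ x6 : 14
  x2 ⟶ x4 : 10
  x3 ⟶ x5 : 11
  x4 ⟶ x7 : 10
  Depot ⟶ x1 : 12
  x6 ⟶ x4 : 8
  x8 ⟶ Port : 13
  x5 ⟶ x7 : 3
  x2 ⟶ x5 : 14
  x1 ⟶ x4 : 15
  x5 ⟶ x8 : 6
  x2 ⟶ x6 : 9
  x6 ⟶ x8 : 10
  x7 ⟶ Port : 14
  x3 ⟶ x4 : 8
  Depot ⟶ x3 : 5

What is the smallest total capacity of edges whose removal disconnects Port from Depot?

25

Augment Depot→x1→x4→x7→Port: bottleneck 10, flow now 10.
Augment Depot→x2→x5→x7→Port: bottleneck 3, flow now 13.
Augment Depot→x2→x5→x8→Port: bottleneck 6, flow now 19.
Augment Depot→x2→x6→x8→Port: bottleneck 1, flow now 20.
Augment Depot→x3→x6→x8→Port: bottleneck 5, flow now 25.
No augmenting path remains; maximum flow = 25.
By max-flow min-cut, the minimum cut capacity equals the max flow.
In the residual graph, reachable from Depot: {Depot, x1, x4}.
Min-cut edges: Depot→x2 (10), Depot→x3 (5), x4→x7 (10); capacity 10 + 5 + 10 = 25.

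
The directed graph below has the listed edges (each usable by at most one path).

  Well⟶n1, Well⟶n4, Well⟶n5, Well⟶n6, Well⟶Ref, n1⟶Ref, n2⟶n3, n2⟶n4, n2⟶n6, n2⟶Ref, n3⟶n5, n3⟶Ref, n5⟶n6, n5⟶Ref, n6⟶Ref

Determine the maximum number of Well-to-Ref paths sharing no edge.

4

Assign every edge capacity 1; by Menger, the answer equals the max flow.
Path Well→Ref (+1); total 1.
Path Well→n1→Ref (+1); total 2.
Path Well→n5→Ref (+1); total 3.
Path Well→n6→Ref (+1); total 4.
No residual Well→Ref path; max flow = 4.
Certifying cut of size 4: {Well→Ref, Well→n1, Well→n5, Well→n6}.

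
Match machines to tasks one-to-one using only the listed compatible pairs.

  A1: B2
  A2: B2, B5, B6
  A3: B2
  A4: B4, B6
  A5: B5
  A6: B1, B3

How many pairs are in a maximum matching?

5

Unit-capacity flow: source→left, listed edges, right→sink; max matching = max flow.
Augmenting path A1→B2 (+1); matched 1.
Augmenting path A2→B5 (+1); matched 2.
Augmenting path A4→B4 (+1); matched 3.
Augmenting path A6→B1 (+1); matched 4.
Augmenting path A5→B5→A2→B6 (+1); matched 5.
No augmenting path remains; maximum matching = 5.
König certificate: {A2, A4, A5, A6, B2} is a vertex cover of size 5 (every listed pair touches it), so no matching can be larger.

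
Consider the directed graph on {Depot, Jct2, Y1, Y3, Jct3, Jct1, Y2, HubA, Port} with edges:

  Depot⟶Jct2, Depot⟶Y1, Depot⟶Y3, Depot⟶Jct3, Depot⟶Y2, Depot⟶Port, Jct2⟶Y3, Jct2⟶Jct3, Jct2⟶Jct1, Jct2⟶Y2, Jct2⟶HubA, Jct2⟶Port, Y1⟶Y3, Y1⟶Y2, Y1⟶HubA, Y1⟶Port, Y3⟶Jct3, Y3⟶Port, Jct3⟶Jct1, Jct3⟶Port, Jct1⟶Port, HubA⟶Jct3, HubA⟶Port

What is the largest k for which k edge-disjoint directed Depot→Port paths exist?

5

Assign every edge capacity 1; by Menger, the answer equals the max flow.
Path Depot→Port (+1); total 1.
Path Depot→Jct2→Port (+1); total 2.
Path Depot→Y1→Port (+1); total 3.
Path Depot→Y3→Port (+1); total 4.
Path Depot→Jct3→Port (+1); total 5.
No residual Depot→Port path; max flow = 5.
Certifying cut of size 5: {Depot→Jct2, Depot→Jct3, Depot→Port, Depot→Y1, Depot→Y3}.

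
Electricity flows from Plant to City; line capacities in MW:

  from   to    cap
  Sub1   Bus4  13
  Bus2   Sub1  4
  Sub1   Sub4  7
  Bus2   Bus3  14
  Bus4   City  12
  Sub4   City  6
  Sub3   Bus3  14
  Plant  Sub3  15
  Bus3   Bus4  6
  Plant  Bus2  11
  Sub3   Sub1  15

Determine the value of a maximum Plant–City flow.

18

Augment Plant→Sub3→Bus3→Bus4→City: bottleneck 6, flow now 6.
Augment Plant→Sub3→Sub1→Bus4→City: bottleneck 6, flow now 12.
Augment Plant→Sub3→Sub1→Sub4→City: bottleneck 3, flow now 15.
Augment Plant→Bus2→Sub1→Sub4→City: bottleneck 3, flow now 18.
No augmenting path remains; maximum flow = 18.
In the residual graph, reachable from Plant: {Plant, Sub3, Bus2, Bus3, Sub1, Bus4, Sub4}.
Min-cut edges: Bus4→City (12), Sub4→City (6); capacity 12 + 6 = 18.
This cut is saturated, so no flow can exceed 18.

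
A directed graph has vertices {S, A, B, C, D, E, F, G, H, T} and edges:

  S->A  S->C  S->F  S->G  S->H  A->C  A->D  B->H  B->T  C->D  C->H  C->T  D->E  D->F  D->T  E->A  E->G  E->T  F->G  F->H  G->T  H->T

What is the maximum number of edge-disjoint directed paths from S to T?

4

Assign every edge capacity 1; by Menger, the answer equals the max flow.
Path S→C→T (+1); total 1.
Path S→G→T (+1); total 2.
Path S→H→T (+1); total 3.
Path S→A→D→T (+1); total 4.
No residual S→T path; max flow = 4.
Certifying cut of size 4: {G→T, H→T, S→A, S→C}.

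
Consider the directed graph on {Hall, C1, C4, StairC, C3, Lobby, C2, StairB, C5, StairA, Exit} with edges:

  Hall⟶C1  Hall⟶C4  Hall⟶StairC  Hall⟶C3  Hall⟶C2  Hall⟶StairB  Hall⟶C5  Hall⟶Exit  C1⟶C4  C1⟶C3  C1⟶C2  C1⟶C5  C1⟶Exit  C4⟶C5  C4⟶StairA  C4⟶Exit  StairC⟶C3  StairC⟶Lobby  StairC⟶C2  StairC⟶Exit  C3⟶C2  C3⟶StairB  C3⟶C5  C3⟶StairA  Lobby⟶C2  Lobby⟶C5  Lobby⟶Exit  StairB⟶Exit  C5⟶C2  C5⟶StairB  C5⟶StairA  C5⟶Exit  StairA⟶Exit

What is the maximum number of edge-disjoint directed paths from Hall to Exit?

7

Assign every edge capacity 1; by Menger, the answer equals the max flow.
Path Hall→Exit (+1); total 1.
Path Hall→C1→Exit (+1); total 2.
Path Hall→C4→Exit (+1); total 3.
Path Hall→StairC→Exit (+1); total 4.
Path Hall→StairB→Exit (+1); total 5.
Path Hall→C5→Exit (+1); total 6.
Path Hall→C3→StairA→Exit (+1); total 7.
No residual Hall→Exit path; max flow = 7.
Certifying cut of size 7: {Hall→C1, Hall→C3, Hall→C4, Hall→C5, Hall→Exit, Hall→StairB, Hall→StairC}.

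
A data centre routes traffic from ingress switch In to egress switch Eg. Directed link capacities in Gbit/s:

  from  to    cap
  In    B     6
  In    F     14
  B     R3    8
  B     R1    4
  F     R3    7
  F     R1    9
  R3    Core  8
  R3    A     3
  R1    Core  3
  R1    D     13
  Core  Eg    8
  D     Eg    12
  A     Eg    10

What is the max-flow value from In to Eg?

Augment In→B→R3→Core→Eg: bottleneck 6, flow now 6.
Augment In→F→R3→Core→Eg: bottleneck 2, flow now 8.
Augment In→F→R3→A→Eg: bottleneck 3, flow now 11.
Augment In→F→R1→D→Eg: bottleneck 9, flow now 20.
No augmenting path remains; maximum flow = 20.
In the residual graph, reachable from In: {In}.
Min-cut edges: In→B (6), In→F (14); capacity 6 + 14 = 20.
This cut is saturated, so no flow can exceed 20.

20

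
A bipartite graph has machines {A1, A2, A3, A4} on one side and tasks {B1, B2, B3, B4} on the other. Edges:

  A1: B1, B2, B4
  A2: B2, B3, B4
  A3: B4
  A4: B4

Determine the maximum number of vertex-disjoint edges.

Unit-capacity flow: source→left, listed edges, right→sink; max matching = max flow.
Augmenting path A1→B1 (+1); matched 1.
Augmenting path A2→B2 (+1); matched 2.
Augmenting path A3→B4 (+1); matched 3.
No augmenting path remains; maximum matching = 3.
König certificate: {A1, A2, B4} is a vertex cover of size 3 (every listed pair touches it), so no matching can be larger.

3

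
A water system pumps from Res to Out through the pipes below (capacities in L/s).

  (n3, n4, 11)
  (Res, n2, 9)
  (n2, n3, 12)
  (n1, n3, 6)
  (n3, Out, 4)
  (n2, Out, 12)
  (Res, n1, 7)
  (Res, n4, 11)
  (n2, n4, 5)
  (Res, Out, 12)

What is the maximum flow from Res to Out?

25

Augment Res→Out: bottleneck 12, flow now 12.
Augment Res→n2→Out: bottleneck 9, flow now 21.
Augment Res→n1→n3→Out: bottleneck 4, flow now 25.
No augmenting path remains; maximum flow = 25.
In the residual graph, reachable from Res: {Res, n1, n3, n4}.
Min-cut edges: Res→n2 (9), Res→Out (12), n3→Out (4); capacity 9 + 12 + 4 = 25.
This cut is saturated, so no flow can exceed 25.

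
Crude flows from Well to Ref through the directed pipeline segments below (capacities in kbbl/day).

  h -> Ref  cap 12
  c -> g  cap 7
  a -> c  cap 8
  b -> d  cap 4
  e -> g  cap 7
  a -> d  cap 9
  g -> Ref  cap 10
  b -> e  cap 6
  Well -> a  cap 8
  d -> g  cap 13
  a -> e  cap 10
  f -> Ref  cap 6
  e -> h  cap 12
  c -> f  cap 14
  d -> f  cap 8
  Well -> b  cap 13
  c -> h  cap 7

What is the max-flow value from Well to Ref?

18

Augment Well→a→c→f→Ref: bottleneck 6, flow now 6.
Augment Well→a→c→g→Ref: bottleneck 2, flow now 8.
Augment Well→b→d→g→Ref: bottleneck 4, flow now 12.
Augment Well→b→e→g→Ref: bottleneck 4, flow now 16.
Augment Well→b→e→h→Ref: bottleneck 2, flow now 18.
No augmenting path remains; maximum flow = 18.
In the residual graph, reachable from Well: {Well, b}.
Min-cut edges: Well→a (8), b→d (4), b→e (6); capacity 8 + 4 + 6 = 18.
This cut is saturated, so no flow can exceed 18.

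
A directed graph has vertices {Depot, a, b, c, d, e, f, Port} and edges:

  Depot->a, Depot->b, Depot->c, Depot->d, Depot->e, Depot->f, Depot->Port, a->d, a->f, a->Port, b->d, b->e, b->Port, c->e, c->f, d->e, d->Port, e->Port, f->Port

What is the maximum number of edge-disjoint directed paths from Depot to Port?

Assign every edge capacity 1; by Menger, the answer equals the max flow.
Path Depot→Port (+1); total 1.
Path Depot→a→Port (+1); total 2.
Path Depot→b→Port (+1); total 3.
Path Depot→d→Port (+1); total 4.
Path Depot→e→Port (+1); total 5.
Path Depot→f→Port (+1); total 6.
No residual Depot→Port path; max flow = 6.
Certifying cut of size 6: {Depot→Port, Depot→a, Depot→b, Depot→d, e→Port, f→Port}.

6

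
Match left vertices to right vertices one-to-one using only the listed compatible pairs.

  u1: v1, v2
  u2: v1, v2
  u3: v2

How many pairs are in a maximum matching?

2

Unit-capacity flow: source→left, listed edges, right→sink; max matching = max flow.
Augmenting path u1→v1 (+1); matched 1.
Augmenting path u2→v2 (+1); matched 2.
No augmenting path remains; maximum matching = 2.
König certificate: {v1, v2} is a vertex cover of size 2 (every listed pair touches it), so no matching can be larger.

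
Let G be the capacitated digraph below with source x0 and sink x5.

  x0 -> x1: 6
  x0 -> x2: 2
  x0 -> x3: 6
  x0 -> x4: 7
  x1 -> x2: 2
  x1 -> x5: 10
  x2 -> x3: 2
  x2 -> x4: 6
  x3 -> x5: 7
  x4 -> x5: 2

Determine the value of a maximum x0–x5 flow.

Augment x0→x1→x5: bottleneck 6, flow now 6.
Augment x0→x3→x5: bottleneck 6, flow now 12.
Augment x0→x4→x5: bottleneck 2, flow now 14.
Augment x0→x2→x3→x5: bottleneck 1, flow now 15.
No augmenting path remains; maximum flow = 15.
In the residual graph, reachable from x0: {x0, x2, x3, x4}.
Min-cut edges: x0→x1 (6), x3→x5 (7), x4→x5 (2); capacity 6 + 7 + 2 = 15.
This cut is saturated, so no flow can exceed 15.

15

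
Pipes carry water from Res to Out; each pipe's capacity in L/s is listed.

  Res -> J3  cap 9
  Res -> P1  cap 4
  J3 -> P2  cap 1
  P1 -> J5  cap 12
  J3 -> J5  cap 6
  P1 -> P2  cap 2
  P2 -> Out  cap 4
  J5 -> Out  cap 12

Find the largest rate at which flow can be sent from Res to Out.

Augment Res→P1→J5→Out: bottleneck 4, flow now 4.
Augment Res→J3→J5→Out: bottleneck 6, flow now 10.
Augment Res→J3→P2→Out: bottleneck 1, flow now 11.
No augmenting path remains; maximum flow = 11.
In the residual graph, reachable from Res: {Res, J3}.
Min-cut edges: Res→P1 (4), J3→J5 (6), J3→P2 (1); capacity 4 + 6 + 1 = 11.
This cut is saturated, so no flow can exceed 11.

11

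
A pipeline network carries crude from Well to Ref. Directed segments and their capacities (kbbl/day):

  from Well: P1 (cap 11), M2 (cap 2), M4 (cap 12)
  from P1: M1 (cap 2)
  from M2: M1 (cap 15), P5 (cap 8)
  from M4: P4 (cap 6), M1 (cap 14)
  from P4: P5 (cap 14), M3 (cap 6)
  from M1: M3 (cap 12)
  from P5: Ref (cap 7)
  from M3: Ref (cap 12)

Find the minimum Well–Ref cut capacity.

16

Augment Well→M2→P5→Ref: bottleneck 2, flow now 2.
Augment Well→P1→M1→M3→Ref: bottleneck 2, flow now 4.
Augment Well→M4→P4→P5→Ref: bottleneck 5, flow now 9.
Augment Well→M4→P4→M3→Ref: bottleneck 1, flow now 10.
Augment Well→M4→M1→M3→Ref: bottleneck 6, flow now 16.
No augmenting path remains; maximum flow = 16.
By max-flow min-cut, the minimum cut capacity equals the max flow.
In the residual graph, reachable from Well: {Well, P1}.
Min-cut edges: Well→M2 (2), Well→M4 (12), P1→M1 (2); capacity 2 + 12 + 2 = 16.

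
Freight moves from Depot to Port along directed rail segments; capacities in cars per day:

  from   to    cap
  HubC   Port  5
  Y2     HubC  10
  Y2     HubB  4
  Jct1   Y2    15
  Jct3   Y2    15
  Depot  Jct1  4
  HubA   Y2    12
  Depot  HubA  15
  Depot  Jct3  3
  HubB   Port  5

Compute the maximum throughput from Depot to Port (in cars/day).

Augment Depot→Jct3→Y2→HubB→Port: bottleneck 3, flow now 3.
Augment Depot→Jct1→Y2→HubB→Port: bottleneck 1, flow now 4.
Augment Depot→Jct1→Y2→HubC→Port: bottleneck 3, flow now 7.
Augment Depot→HubA→Y2→HubC→Port: bottleneck 2, flow now 9.
No augmenting path remains; maximum flow = 9.
In the residual graph, reachable from Depot: {Depot, Jct3, Jct1, HubA, Y2, HubC}.
Min-cut edges: Y2→HubB (4), HubC→Port (5); capacity 4 + 5 = 9.
This cut is saturated, so no flow can exceed 9.

9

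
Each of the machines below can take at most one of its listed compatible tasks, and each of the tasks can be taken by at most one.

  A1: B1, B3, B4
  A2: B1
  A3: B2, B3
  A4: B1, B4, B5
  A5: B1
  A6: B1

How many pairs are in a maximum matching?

4

Unit-capacity flow: source→left, listed edges, right→sink; max matching = max flow.
Augmenting path A1→B1 (+1); matched 1.
Augmenting path A3→B2 (+1); matched 2.
Augmenting path A4→B4 (+1); matched 3.
Augmenting path A2→B1→A1→B3 (+1); matched 4.
No augmenting path remains; maximum matching = 4.
König certificate: {A1, A3, A4, B1} is a vertex cover of size 4 (every listed pair touches it), so no matching can be larger.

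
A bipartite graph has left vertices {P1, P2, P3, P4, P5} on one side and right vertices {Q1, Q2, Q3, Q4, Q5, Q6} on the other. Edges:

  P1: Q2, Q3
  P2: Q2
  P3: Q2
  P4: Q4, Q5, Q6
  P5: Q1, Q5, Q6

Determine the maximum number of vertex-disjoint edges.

Unit-capacity flow: source→left, listed edges, right→sink; max matching = max flow.
Augmenting path P1→Q2 (+1); matched 1.
Augmenting path P4→Q4 (+1); matched 2.
Augmenting path P5→Q1 (+1); matched 3.
Augmenting path P2→Q2→P1→Q3 (+1); matched 4.
No augmenting path remains; maximum matching = 4.
König certificate: {P1, P4, P5, Q2} is a vertex cover of size 4 (every listed pair touches it), so no matching can be larger.

4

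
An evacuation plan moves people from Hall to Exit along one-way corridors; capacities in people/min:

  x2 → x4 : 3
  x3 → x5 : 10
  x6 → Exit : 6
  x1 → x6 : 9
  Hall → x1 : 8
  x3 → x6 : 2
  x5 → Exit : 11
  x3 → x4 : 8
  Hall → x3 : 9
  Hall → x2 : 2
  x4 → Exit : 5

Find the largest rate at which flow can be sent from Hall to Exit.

Augment Hall→x1→x6→Exit: bottleneck 6, flow now 6.
Augment Hall→x2→x4→Exit: bottleneck 2, flow now 8.
Augment Hall→x3→x4→Exit: bottleneck 3, flow now 11.
Augment Hall→x3→x5→Exit: bottleneck 6, flow now 17.
No augmenting path remains; maximum flow = 17.
In the residual graph, reachable from Hall: {Hall, x1, x6}.
Min-cut edges: Hall→x2 (2), Hall→x3 (9), x6→Exit (6); capacity 2 + 9 + 6 = 17.
This cut is saturated, so no flow can exceed 17.

17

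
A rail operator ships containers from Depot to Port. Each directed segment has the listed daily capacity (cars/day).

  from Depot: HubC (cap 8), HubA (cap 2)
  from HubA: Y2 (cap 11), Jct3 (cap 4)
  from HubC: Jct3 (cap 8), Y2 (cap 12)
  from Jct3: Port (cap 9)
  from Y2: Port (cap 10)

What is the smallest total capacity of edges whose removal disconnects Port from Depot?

Augment Depot→HubA→Jct3→Port: bottleneck 2, flow now 2.
Augment Depot→HubC→Jct3→Port: bottleneck 7, flow now 9.
Augment Depot→HubC→Y2→Port: bottleneck 1, flow now 10.
No augmenting path remains; maximum flow = 10.
By max-flow min-cut, the minimum cut capacity equals the max flow.
In the residual graph, reachable from Depot: {Depot}.
Min-cut edges: Depot→HubA (2), Depot→HubC (8); capacity 2 + 8 = 10.

10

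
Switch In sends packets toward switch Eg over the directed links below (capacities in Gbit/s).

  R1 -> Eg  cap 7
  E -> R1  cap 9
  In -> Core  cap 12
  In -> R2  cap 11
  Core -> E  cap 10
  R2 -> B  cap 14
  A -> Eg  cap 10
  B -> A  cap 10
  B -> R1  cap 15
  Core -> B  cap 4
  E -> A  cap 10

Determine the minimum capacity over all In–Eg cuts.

Augment In→Core→E→R1→Eg: bottleneck 7, flow now 7.
Augment In→Core→E→A→Eg: bottleneck 3, flow now 10.
Augment In→Core→B→A→Eg: bottleneck 2, flow now 12.
Augment In→R2→B→A→Eg: bottleneck 5, flow now 17.
No augmenting path remains; maximum flow = 17.
By max-flow min-cut, the minimum cut capacity equals the max flow.
In the residual graph, reachable from In: {In, Core, R2, E, B, R1, A}.
Min-cut edges: R1→Eg (7), A→Eg (10); capacity 7 + 10 = 17.

17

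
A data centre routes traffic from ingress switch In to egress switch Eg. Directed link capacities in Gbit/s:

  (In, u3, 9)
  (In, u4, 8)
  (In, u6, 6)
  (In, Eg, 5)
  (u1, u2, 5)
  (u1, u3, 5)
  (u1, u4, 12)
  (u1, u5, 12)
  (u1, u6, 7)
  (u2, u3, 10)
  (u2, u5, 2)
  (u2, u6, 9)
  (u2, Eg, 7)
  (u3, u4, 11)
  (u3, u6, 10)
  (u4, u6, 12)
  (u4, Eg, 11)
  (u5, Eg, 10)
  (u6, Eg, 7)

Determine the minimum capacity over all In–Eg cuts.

Augment In→Eg: bottleneck 5, flow now 5.
Augment In→u4→Eg: bottleneck 8, flow now 13.
Augment In→u6→Eg: bottleneck 6, flow now 19.
Augment In→u3→u4→Eg: bottleneck 3, flow now 22.
Augment In→u3→u6→Eg: bottleneck 1, flow now 23.
No augmenting path remains; maximum flow = 23.
By max-flow min-cut, the minimum cut capacity equals the max flow.
In the residual graph, reachable from In: {In, u3, u4, u6}.
Min-cut edges: In→Eg (5), u4→Eg (11), u6→Eg (7); capacity 5 + 11 + 7 = 23.

23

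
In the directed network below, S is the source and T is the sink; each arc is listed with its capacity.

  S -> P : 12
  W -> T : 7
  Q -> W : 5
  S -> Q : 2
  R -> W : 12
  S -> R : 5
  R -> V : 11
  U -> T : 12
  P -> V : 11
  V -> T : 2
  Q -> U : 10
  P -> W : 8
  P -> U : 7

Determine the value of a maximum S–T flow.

18

Augment S→P→U→T: bottleneck 7, flow now 7.
Augment S→P→V→T: bottleneck 2, flow now 9.
Augment S→P→W→T: bottleneck 3, flow now 12.
Augment S→Q→U→T: bottleneck 2, flow now 14.
Augment S→R→W→T: bottleneck 4, flow now 18.
No augmenting path remains; maximum flow = 18.
In the residual graph, reachable from S: {S, P, R, V, W}.
Min-cut edges: S→Q (2), P→U (7), V→T (2), W→T (7); capacity 2 + 7 + 2 + 7 = 18.
This cut is saturated, so no flow can exceed 18.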